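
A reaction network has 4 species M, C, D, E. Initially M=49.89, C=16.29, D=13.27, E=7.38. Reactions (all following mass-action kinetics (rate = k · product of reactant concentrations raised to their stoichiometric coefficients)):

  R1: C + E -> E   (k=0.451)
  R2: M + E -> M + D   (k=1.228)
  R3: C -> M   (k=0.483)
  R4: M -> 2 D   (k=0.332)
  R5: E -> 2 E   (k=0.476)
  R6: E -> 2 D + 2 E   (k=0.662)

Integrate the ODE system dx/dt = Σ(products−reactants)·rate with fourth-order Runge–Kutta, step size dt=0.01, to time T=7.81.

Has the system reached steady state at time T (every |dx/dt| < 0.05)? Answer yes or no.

Steady state at T: no

RK4 with dt=0.01: 781 steps to T=7.81. Trajectory (selected grid times):
t=0.00: M=49.89 C=16.29 D=13.27 E=7.38
t=0.87: M=41.93 C=10.12 D=47.47 E=0.00
t=1.74: M=34.39 C=6.65 D=69.48 E=0.00
t=2.60: M=27.80 C=4.39 D=87.19 E=0.00
t=3.47: M=22.12 C=2.88 D=101.56 E=0.00
t=4.34: M=17.42 C=1.89 D=112.94 E=0.00
t=5.21: M=13.61 C=1.24 D=121.86 E=0.00
t=6.07: M=10.59 C=0.82 D=128.74 E=0.00
t=6.94: M=8.18 C=0.54 D=134.13 E=0.00
t=7.81: M=6.29 C=0.35 D=138.29 E=0.00
Rates at T: R1=0.0000, R2=0.0000, R3=0.1712, R4=2.0869, R5=0.0000, R6=0.0000
dx/dt at T (Σ net stoichiometry × rate): M=-1.9157, C=-0.1712, D=+4.1737, E=-0.0000
Largest |dx/dt| is |+4.1737| (D) ≥ 0.05 → not steady.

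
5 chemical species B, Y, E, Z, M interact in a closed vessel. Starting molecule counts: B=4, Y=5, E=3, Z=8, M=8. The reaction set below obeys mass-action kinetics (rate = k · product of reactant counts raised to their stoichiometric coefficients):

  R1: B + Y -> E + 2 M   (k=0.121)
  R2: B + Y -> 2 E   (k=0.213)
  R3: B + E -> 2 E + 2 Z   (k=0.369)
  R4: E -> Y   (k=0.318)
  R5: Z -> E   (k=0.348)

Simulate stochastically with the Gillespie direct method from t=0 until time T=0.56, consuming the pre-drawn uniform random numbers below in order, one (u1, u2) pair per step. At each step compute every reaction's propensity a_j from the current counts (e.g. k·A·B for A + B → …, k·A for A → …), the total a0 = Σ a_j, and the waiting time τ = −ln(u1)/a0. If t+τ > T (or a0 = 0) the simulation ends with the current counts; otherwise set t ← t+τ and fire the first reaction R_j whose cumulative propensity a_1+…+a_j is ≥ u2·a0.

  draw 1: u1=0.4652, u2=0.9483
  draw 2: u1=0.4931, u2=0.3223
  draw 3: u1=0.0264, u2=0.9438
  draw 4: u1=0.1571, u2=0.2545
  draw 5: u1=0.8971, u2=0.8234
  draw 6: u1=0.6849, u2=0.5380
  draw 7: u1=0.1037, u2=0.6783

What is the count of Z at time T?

Z at T = 9

t=0.000: B=4 Y=5 E=3 Z=8 M=8
Draw 1: a1=2.420, a2=4.260, a3=4.428, a4=0.954, a5=2.784, a0=14.846; τ=−ln(0.4652)/14.846=0.052 → t=0.052; u2·a0=0.9483·14.846=14.078; a1+…+a4=12.062 < 14.078 ≤ a1+…+a5=14.846 → R5 fires; B=4 Y=5 E=4 Z=7 M=8
Draw 2: a1=2.420, a2=4.260, a3=5.904, a4=1.272, a5=2.436, a0=16.292; τ=−ln(0.4931)/16.292=0.043 → t=0.095; u2·a0=0.3223·16.292=5.251; a1=2.420 < 5.251 ≤ a1+a2=6.680 → R2 fires; B=3 Y=4 E=6 Z=7 M=8
Draw 3: a1=1.452, a2=2.556, a3=6.642, a4=1.908, a5=2.436, a0=14.994; τ=−ln(0.0264)/14.994=0.242 → t=0.337; u2·a0=0.9438·14.994=14.151; a1+…+a4=12.558 < 14.151 ≤ a1+…+a5=14.994 → R5 fires; B=3 Y=4 E=7 Z=6 M=8
Draw 4: a1=1.452, a2=2.556, a3=7.749, a4=2.226, a5=2.088, a0=16.071; τ=−ln(0.1571)/16.071=0.115 → t=0.453; u2·a0=0.2545·16.071=4.090; a1+a2=4.008 < 4.090 ≤ a1+…+a3=11.757 → R3 fires; B=2 Y=4 E=8 Z=8 M=8
Draw 5: a1=0.968, a2=1.704, a3=5.904, a4=2.544, a5=2.784, a0=13.904; τ=−ln(0.8971)/13.904=0.008 → t=0.460; u2·a0=0.8234·13.904=11.449; a1+…+a4=11.120 < 11.449 ≤ a1+…+a5=13.904 → R5 fires; B=2 Y=4 E=9 Z=7 M=8
Draw 6: a1=0.968, a2=1.704, a3=6.642, a4=2.862, a5=2.436, a0=14.612; τ=−ln(0.6849)/14.612=0.026 → t=0.486; u2·a0=0.5380·14.612=7.861; a1+a2=2.672 < 7.861 ≤ a1+…+a3=9.314 → R3 fires; B=1 Y=4 E=10 Z=9 M=8
Draw 7: a1=0.484, a2=0.852, a3=3.690, a4=3.180, a5=3.132, a0=11.338; τ=−ln(0.1037)/11.338=0.200 → t=0.686 > T=0.56: stop.
Read off Z at T=0.56: 9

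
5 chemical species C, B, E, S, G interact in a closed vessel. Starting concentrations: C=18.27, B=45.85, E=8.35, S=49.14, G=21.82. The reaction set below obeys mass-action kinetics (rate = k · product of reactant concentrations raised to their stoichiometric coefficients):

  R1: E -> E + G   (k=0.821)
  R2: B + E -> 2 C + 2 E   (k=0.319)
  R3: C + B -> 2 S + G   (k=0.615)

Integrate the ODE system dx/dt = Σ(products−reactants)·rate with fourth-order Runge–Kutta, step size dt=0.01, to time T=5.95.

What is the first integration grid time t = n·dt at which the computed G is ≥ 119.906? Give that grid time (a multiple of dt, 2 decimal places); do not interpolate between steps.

Threshold first reached at t = 3.55

RK4 with dt=0.01: 595 steps to T=5.95. Trajectory (selected grid times):
t=0.00: C=18.27 B=45.85 E=8.35 S=49.14 G=21.82
t=0.66: C=17.74 B=0.00 E=23.46 S=110.63 G=64.27
t=1.32: C=17.74 B=0.00 E=23.46 S=110.63 G=76.98
t=1.98: C=17.74 B=0.00 E=23.46 S=110.63 G=89.69
t=2.64: C=17.74 B=0.00 E=23.46 S=110.63 G=102.40
t=3.31: C=17.74 B=0.00 E=23.46 S=110.63 G=115.30
t=3.54: C=17.74 B=0.00 E=23.46 S=110.63 G=119.73
t=3.55: C=17.74 B=0.00 E=23.46 S=110.63 G=119.93
t=3.97: C=17.74 B=0.00 E=23.46 S=110.63 G=128.01
t=4.63: C=17.74 B=0.00 E=23.46 S=110.63 G=140.72
t=5.29: C=17.74 B=0.00 E=23.46 S=110.63 G=153.43
t=5.95: C=17.74 B=0.00 E=23.46 S=110.63 G=166.14
G(3.54)=119.734 < 119.906 but G(3.55)=119.927 ≥ 119.906, so the first grid time is t=3.55.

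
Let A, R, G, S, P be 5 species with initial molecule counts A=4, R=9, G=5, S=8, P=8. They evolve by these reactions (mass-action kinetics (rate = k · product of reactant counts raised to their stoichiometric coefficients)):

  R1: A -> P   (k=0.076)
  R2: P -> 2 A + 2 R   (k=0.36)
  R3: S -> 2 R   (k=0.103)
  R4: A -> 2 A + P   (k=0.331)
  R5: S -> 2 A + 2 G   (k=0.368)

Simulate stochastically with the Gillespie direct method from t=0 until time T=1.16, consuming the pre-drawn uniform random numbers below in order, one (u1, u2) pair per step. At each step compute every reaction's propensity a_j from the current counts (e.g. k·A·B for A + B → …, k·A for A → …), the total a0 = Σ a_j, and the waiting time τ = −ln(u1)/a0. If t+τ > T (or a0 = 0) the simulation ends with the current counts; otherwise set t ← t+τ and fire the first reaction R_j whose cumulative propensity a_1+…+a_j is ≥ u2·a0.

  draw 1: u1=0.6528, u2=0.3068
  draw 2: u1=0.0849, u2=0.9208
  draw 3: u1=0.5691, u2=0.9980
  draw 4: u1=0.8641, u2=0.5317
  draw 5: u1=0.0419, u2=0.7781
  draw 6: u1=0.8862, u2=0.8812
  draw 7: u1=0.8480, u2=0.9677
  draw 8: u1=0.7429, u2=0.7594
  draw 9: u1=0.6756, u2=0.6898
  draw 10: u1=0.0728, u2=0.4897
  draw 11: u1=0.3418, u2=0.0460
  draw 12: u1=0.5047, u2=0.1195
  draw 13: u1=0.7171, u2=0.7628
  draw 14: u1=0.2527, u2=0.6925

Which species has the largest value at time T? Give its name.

Dominant species at T: A

t=0.000: A=4 R=9 G=5 S=8 P=8
Draw 1: a1=0.304, a2=2.880, a3=0.824, a4=1.324, a5=2.944, a0=8.276; τ=−ln(0.6528)/8.276=0.052 → t=0.052; u2·a0=0.3068·8.276=2.539; a1=0.304 < 2.539 ≤ a1+a2=3.184 → R2 fires; A=6 R=11 G=5 S=8 P=7
Draw 2: a1=0.456, a2=2.520, a3=0.824, a4=1.986, a5=2.944, a0=8.730; τ=−ln(0.0849)/8.730=0.283 → t=0.334; u2·a0=0.9208·8.730=8.039; a1+…+a4=5.786 < 8.039 ≤ a1+…+a5=8.730 → R5 fires; A=8 R=11 G=7 S=7 P=7
Draw 3: a1=0.608, a2=2.520, a3=0.721, a4=2.648, a5=2.576, a0=9.073; τ=−ln(0.5691)/9.073=0.062 → t=0.396; u2·a0=0.9980·9.073=9.055; a1+…+a4=6.497 < 9.055 ≤ a1+…+a5=9.073 → R5 fires; A=10 R=11 G=9 S=6 P=7
Draw 4: a1=0.760, a2=2.520, a3=0.618, a4=3.310, a5=2.208, a0=9.416; τ=−ln(0.8641)/9.416=0.016 → t=0.412; u2·a0=0.5317·9.416=5.006; a1+…+a3=3.898 < 5.006 ≤ a1+…+a4=7.208 → R4 fires; A=11 R=11 G=9 S=6 P=8
Draw 5: a1=0.836, a2=2.880, a3=0.618, a4=3.641, a5=2.208, a0=10.183; τ=−ln(0.0419)/10.183=0.312 → t=0.723; u2·a0=0.7781·10.183=7.923; a1+…+a3=4.334 < 7.923 ≤ a1+…+a4=7.975 → R4 fires; A=12 R=11 G=9 S=6 P=9
Draw 6: a1=0.912, a2=3.240, a3=0.618, a4=3.972, a5=2.208, a0=10.950; τ=−ln(0.8862)/10.950=0.011 → t=0.734; u2·a0=0.8812·10.950=9.649; a1+…+a4=8.742 < 9.649 ≤ a1+…+a5=10.950 → R5 fires; A=14 R=11 G=11 S=5 P=9
Draw 7: a1=1.064, a2=3.240, a3=0.515, a4=4.634, a5=1.840, a0=11.293; τ=−ln(0.8480)/11.293=0.015 → t=0.749; u2·a0=0.9677·11.293=10.928; a1+…+a4=9.453 < 10.928 ≤ a1+…+a5=11.293 → R5 fires; A=16 R=11 G=13 S=4 P=9
Draw 8: a1=1.216, a2=3.240, a3=0.412, a4=5.296, a5=1.472, a0=11.636; τ=−ln(0.7429)/11.636=0.026 → t=0.774; u2·a0=0.7594·11.636=8.836; a1+…+a3=4.868 < 8.836 ≤ a1+…+a4=10.164 → R4 fires; A=17 R=11 G=13 S=4 P=10
Draw 9: a1=1.292, a2=3.600, a3=0.412, a4=5.627, a5=1.472, a0=12.403; τ=−ln(0.6756)/12.403=0.032 → t=0.806; u2·a0=0.6898·12.403=8.556; a1+…+a3=5.304 < 8.556 ≤ a1+…+a4=10.931 → R4 fires; A=18 R=11 G=13 S=4 P=11
Draw 10: a1=1.368, a2=3.960, a3=0.412, a4=5.958, a5=1.472, a0=13.170; τ=−ln(0.0728)/13.170=0.199 → t=1.005; u2·a0=0.4897·13.170=6.449; a1+…+a3=5.740 < 6.449 ≤ a1+…+a4=11.698 → R4 fires; A=19 R=11 G=13 S=4 P=12
Draw 11: a1=1.444, a2=4.320, a3=0.412, a4=6.289, a5=1.472, a0=13.937; τ=−ln(0.3418)/13.937=0.077 → t=1.082; u2·a0=0.0460·13.937=0.641 ≤ a1=1.444 → R1 fires; A=18 R=11 G=13 S=4 P=13
Draw 12: a1=1.368, a2=4.680, a3=0.412, a4=5.958, a5=1.472, a0=13.890; τ=−ln(0.5047)/13.890=0.049 → t=1.131; u2·a0=0.1195·13.890=1.660; a1=1.368 < 1.660 ≤ a1+a2=6.048 → R2 fires; A=20 R=13 G=13 S=4 P=12
Draw 13: a1=1.520, a2=4.320, a3=0.412, a4=6.620, a5=1.472, a0=14.344; τ=−ln(0.7171)/14.344=0.023 → t=1.154; u2·a0=0.7628·14.344=10.942; a1+…+a3=6.252 < 10.942 ≤ a1+…+a4=12.872 → R4 fires; A=21 R=13 G=13 S=4 P=13
Draw 14: a1=1.596, a2=4.680, a3=0.412, a4=6.951, a5=1.472, a0=15.111; τ=−ln(0.2527)/15.111=0.091 → t=1.245 > T=1.16: stop.
At T=1.16: A=21 R=13 G=13 S=4 P=13; the largest is A.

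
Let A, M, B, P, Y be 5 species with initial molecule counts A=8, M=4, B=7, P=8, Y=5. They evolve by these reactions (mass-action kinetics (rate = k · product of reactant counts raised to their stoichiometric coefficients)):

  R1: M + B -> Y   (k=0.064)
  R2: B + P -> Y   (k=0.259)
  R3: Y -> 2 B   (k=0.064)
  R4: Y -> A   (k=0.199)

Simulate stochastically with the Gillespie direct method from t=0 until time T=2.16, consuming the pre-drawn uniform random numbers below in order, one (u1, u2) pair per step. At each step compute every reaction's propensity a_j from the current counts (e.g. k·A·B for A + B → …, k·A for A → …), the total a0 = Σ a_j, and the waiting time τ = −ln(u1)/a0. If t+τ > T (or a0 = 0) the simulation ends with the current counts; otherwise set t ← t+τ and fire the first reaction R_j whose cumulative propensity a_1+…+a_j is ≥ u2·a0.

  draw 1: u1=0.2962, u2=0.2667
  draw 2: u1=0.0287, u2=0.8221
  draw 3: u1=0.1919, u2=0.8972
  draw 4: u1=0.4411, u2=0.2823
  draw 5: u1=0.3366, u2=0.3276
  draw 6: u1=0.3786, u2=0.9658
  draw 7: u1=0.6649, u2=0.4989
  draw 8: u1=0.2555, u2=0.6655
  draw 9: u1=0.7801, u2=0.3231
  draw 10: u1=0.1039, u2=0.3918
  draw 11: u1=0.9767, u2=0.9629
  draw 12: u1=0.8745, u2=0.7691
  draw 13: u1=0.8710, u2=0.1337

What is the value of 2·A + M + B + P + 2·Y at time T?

Check how each reaction changes W = 2·A + M + B + P + 2·Y (weight of products minus weight of reactants):
R1: M + B -> Y: (2·1) − (1·1 + 1·1) = 2 − 2 = 0
R2: B + P -> Y: (2·1) − (1·1 + 1·1) = 2 − 2 = 0
R3: Y -> 2 B: (1·2) − (2·1) = 2 − 2 = 0
R4: Y -> A: (2·1) − (2·1) = 2 − 2 = 0
Every reaction leaves W unchanged, so W is conserved and no simulation is needed: W(T) = W(0) = 2·8 + 4 + 7 + 8 + 2·5 = 45

Value at T = 45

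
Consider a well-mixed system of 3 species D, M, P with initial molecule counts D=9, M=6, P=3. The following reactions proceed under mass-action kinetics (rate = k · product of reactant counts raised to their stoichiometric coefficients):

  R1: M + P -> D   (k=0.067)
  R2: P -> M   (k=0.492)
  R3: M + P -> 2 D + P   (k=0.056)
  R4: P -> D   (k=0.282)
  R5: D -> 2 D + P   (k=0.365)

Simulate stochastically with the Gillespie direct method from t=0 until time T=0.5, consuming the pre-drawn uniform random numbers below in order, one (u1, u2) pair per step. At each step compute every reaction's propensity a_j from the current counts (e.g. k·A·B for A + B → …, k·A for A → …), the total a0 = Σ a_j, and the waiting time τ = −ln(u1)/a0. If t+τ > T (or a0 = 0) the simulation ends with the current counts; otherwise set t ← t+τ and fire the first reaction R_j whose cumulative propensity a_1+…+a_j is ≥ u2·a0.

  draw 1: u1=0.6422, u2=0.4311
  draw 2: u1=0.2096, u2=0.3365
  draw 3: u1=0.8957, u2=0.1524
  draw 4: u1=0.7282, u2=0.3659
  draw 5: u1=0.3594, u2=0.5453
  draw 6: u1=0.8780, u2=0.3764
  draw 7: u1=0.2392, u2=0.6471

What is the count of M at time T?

t=0.000: D=9 M=6 P=3
Draw 1: a1=1.206, a2=1.476, a3=1.008, a4=0.846, a5=3.285, a0=7.821; τ=−ln(0.6422)/7.821=0.057 → t=0.057; u2·a0=0.4311·7.821=3.372; a1+a2=2.682 < 3.372 ≤ a1+…+a3=3.690 → R3 fires; D=11 M=5 P=3
Draw 2: a1=1.005, a2=1.476, a3=0.840, a4=0.846, a5=4.015, a0=8.182; τ=−ln(0.2096)/8.182=0.191 → t=0.248; u2·a0=0.3365·8.182=2.753; a1+a2=2.481 < 2.753 ≤ a1+…+a3=3.321 → R3 fires; D=13 M=4 P=3
Draw 3: a1=0.804, a2=1.476, a3=0.672, a4=0.846, a5=4.745, a0=8.543; τ=−ln(0.8957)/8.543=0.013 → t=0.260; u2·a0=0.1524·8.543=1.302; a1=0.804 < 1.302 ≤ a1+a2=2.280 → R2 fires; D=13 M=5 P=2
Draw 4: a1=0.670, a2=0.984, a3=0.560, a4=0.564, a5=4.745, a0=7.523; τ=−ln(0.7282)/7.523=0.042 → t=0.303; u2·a0=0.3659·7.523=2.753; a1+…+a3=2.214 < 2.753 ≤ a1+…+a4=2.778 → R4 fires; D=14 M=5 P=1
Draw 5: a1=0.335, a2=0.492, a3=0.280, a4=0.282, a5=5.110, a0=6.499; τ=−ln(0.3594)/6.499=0.157 → t=0.460; u2·a0=0.5453·6.499=3.544; a1+…+a4=1.389 < 3.544 ≤ a1+…+a5=6.499 → R5 fires; D=15 M=5 P=2
Draw 6: a1=0.670, a2=0.984, a3=0.560, a4=0.564, a5=5.475, a0=8.253; τ=−ln(0.8780)/8.253=0.016 → t=0.476; u2·a0=0.3764·8.253=3.106; a1+…+a4=2.778 < 3.106 ≤ a1+…+a5=8.253 → R5 fires; D=16 M=5 P=3
Draw 7: a1=1.005, a2=1.476, a3=0.840, a4=0.846, a5=5.840, a0=10.007; τ=−ln(0.2392)/10.007=0.143 → t=0.619 > T=0.5: stop.
Read off M at T=0.5: 5

M at T = 5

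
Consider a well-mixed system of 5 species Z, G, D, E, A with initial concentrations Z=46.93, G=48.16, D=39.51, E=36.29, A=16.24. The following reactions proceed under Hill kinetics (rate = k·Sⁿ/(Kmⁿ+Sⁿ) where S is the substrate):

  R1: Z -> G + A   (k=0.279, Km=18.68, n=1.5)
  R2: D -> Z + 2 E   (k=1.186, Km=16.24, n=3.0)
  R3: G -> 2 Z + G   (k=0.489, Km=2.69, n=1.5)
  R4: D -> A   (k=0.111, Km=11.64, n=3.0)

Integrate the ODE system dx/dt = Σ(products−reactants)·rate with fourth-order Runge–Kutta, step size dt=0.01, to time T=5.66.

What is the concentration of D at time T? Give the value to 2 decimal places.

D at T = 32.76

RK4 with dt=0.01: 566 steps to T=5.66. Trajectory (selected grid times):
t=0.00: Z=46.93 G=48.16 D=39.51 E=36.29 A=16.24
t=0.63: Z=48.09 G=48.30 D=38.74 E=37.68 A=16.45
t=1.26: Z=49.26 G=48.44 D=37.98 E=39.07 A=16.66
t=1.89: Z=50.41 G=48.59 D=37.22 E=40.46 A=16.87
t=2.52: Z=51.56 G=48.73 D=36.47 E=41.83 A=17.08
t=3.14: Z=52.69 G=48.87 D=35.73 E=43.18 A=17.29
t=3.77: Z=53.84 G=49.02 D=34.98 E=44.54 A=17.50
t=4.40: Z=54.98 G=49.16 D=34.23 E=45.90 A=17.72
t=5.03: Z=56.11 G=49.31 D=33.49 E=47.24 A=17.93
t=5.66: Z=57.24 G=49.46 D=32.76 E=48.58 A=18.15
Read off D at T=5.66: 32.76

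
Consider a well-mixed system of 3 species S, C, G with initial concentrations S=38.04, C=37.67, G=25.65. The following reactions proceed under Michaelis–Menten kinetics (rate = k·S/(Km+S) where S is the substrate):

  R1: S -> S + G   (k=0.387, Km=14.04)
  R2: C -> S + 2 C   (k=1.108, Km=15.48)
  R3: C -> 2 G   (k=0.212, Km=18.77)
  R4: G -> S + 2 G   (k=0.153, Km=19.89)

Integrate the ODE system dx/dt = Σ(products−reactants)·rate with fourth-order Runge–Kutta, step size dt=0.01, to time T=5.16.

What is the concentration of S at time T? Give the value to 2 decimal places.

S at T = 42.60

RK4 with dt=0.01: 516 steps to T=5.16. Trajectory (selected grid times):
t=0.00: S=38.04 C=37.67 G=25.65
t=0.57: S=38.54 C=38.04 G=26.02
t=1.15: S=39.05 C=38.41 G=26.40
t=1.72: S=39.55 C=38.78 G=26.78
t=2.29: S=40.05 C=39.15 G=27.15
t=2.87: S=40.56 C=39.53 G=27.54
t=3.44: S=41.07 C=39.90 G=27.92
t=4.01: S=41.57 C=40.28 G=28.30
t=4.59: S=42.09 C=40.66 G=28.69
t=5.16: S=42.60 C=41.03 G=29.07
Read off S at T=5.16: 42.60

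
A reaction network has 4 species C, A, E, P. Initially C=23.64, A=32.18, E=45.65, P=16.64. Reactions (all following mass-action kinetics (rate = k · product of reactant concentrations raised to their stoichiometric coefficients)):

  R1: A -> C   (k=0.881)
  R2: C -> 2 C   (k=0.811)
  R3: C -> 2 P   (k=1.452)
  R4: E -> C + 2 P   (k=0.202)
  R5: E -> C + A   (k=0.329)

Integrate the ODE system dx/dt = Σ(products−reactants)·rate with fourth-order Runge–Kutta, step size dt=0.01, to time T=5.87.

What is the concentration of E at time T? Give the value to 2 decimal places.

RK4 with dt=0.01: 587 steps to T=5.87. Trajectory (selected grid times):
t=0.00: C=23.64 A=32.18 E=45.65 P=16.64
t=0.65: C=39.39 A=24.33 E=32.33 P=88.72
t=1.30: C=43.37 A=18.10 E=22.89 P=175.34
t=1.96: C=41.16 A=13.25 E=16.12 P=262.17
t=2.61: C=36.20 A=9.66 E=11.42 P=339.01
t=3.26: C=30.38 A=6.99 E=8.08 P=404.42
t=3.91: C=24.70 A=5.04 E=5.72 P=458.13
t=4.57: C=19.55 A=3.60 E=4.03 P=501.70
t=5.22: C=15.25 A=2.58 E=2.86 P=535.31
t=5.87: C=11.74 A=1.84 E=2.02 P=561.31
Read off E at T=5.87: 2.02

E at T = 2.02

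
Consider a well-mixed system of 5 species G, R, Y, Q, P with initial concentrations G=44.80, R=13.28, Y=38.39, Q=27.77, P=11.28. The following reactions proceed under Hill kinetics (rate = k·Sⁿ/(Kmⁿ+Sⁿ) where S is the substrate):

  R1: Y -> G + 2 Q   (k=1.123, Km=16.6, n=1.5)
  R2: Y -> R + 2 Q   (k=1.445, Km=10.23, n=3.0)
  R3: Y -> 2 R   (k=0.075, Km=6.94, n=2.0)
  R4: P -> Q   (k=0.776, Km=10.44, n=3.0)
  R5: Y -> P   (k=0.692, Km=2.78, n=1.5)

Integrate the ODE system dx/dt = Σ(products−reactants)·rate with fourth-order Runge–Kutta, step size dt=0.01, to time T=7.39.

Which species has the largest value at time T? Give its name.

Dominant species at T: Q

RK4 with dt=0.01: 739 steps to T=7.39. Trajectory (selected grid times):
t=0.00: G=44.80 R=13.28 Y=38.39 Q=27.77 P=11.28
t=0.82: G=45.51 R=14.56 Y=35.90 Q=31.87 P=11.48
t=1.64: G=46.20 R=15.83 Y=33.44 Q=35.93 P=11.66
t=2.46: G=46.87 R=17.10 Y=31.01 Q=39.94 P=11.84
t=3.28: G=47.52 R=18.35 Y=28.61 Q=43.90 P=12.01
t=4.11: G=48.16 R=19.61 Y=26.22 Q=47.84 P=12.18
t=4.93: G=48.75 R=20.83 Y=23.91 Q=51.65 P=12.33
t=5.75: G=49.32 R=22.03 Y=21.66 Q=55.36 P=12.48
t=6.57: G=49.86 R=23.20 Y=19.47 Q=58.93 P=12.62
t=7.39: G=50.35 R=24.32 Y=17.38 Q=62.36 P=12.74
At T=7.39: G=50.35 R=24.32 Y=17.38 Q=62.36 P=12.74; the largest is Q.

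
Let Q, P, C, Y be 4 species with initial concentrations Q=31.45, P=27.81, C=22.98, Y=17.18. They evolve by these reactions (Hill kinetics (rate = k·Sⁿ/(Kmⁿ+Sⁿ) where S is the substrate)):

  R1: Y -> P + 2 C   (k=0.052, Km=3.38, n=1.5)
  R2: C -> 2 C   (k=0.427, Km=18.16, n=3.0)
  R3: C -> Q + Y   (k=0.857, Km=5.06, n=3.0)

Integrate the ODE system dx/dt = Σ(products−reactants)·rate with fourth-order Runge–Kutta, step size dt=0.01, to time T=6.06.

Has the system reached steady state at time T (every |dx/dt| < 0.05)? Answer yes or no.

RK4 with dt=0.01: 606 steps to T=6.06. Trajectory (selected grid times):
t=0.00: Q=31.45 P=27.81 C=22.98 Y=17.18
t=0.67: Q=32.02 P=27.84 C=22.67 Y=17.72
t=1.35: Q=32.59 P=27.87 C=22.35 Y=18.26
t=2.02: Q=33.16 P=27.91 C=22.03 Y=18.79
t=2.69: Q=33.73 P=27.94 C=21.71 Y=19.33
t=3.37: Q=34.30 P=27.97 C=21.38 Y=19.87
t=4.04: Q=34.87 P=28.01 C=21.05 Y=20.41
t=4.71: Q=35.44 P=28.04 C=20.73 Y=20.94
t=5.39: Q=36.01 P=28.07 C=20.39 Y=21.48
t=6.06: Q=36.58 P=28.10 C=20.06 Y=22.01
Rates at T: R1=0.0490, R2=0.2451, R3=0.8435
dx/dt at T (Σ net stoichiometry × rate): Q=+0.8435, P=+0.0490, C=-0.5003, Y=+0.7944
Largest |dx/dt| is |+0.8435| (Q) ≥ 0.05 → not steady.

Steady state at T: no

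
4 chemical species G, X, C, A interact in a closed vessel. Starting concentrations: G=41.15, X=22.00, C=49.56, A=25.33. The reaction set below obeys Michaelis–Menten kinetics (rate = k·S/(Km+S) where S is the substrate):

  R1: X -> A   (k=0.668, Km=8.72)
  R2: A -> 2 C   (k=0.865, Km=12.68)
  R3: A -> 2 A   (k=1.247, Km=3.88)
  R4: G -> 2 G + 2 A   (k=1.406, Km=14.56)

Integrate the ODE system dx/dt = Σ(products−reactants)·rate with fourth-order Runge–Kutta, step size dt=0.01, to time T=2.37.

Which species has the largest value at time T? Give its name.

RK4 with dt=0.01: 237 steps to T=2.37. Trajectory (selected grid times):
t=0.00: G=41.15 X=22.00 C=49.56 A=25.33
t=0.26: G=41.42 X=21.88 C=49.86 A=26.13
t=0.53: G=41.70 X=21.75 C=50.18 A=26.95
t=0.79: G=41.97 X=21.62 C=50.48 A=27.75
t=1.05: G=42.24 X=21.50 C=50.79 A=28.55
t=1.32: G=42.53 X=21.37 C=51.12 A=29.37
t=1.58: G=42.80 X=21.25 C=51.44 A=30.17
t=1.84: G=43.07 X=21.12 C=51.75 A=30.97
t=2.11: G=43.36 X=21.00 C=52.09 A=31.80
t=2.37: G=43.63 X=20.87 C=52.41 A=32.60
At T=2.37: G=43.63 X=20.87 C=52.41 A=32.60; the largest is C.

Dominant species at T: C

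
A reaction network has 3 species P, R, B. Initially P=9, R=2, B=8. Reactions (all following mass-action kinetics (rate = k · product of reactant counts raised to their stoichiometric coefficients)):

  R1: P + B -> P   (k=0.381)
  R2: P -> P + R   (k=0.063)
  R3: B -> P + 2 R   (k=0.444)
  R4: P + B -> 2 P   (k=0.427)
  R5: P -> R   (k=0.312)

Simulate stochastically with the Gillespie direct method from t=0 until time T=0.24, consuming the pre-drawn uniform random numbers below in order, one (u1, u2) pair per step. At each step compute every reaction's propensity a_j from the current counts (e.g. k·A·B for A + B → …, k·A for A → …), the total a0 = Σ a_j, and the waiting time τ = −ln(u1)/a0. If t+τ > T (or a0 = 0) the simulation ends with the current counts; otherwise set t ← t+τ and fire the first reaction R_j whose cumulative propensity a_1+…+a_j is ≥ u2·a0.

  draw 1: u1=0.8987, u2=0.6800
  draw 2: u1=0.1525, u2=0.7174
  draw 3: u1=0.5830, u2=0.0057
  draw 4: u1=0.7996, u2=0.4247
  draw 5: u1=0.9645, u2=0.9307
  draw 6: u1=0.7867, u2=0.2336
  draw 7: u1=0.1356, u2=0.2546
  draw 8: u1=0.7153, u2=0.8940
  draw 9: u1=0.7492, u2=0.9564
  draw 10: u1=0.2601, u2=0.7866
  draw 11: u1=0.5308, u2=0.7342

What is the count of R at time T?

t=0.000: P=9 R=2 B=8
Draw 1: a1=27.432, a2=0.567, a3=3.552, a4=30.744, a5=2.808, a0=65.103; τ=−ln(0.8987)/65.103=0.002 → t=0.002; u2·a0=0.6800·65.103=44.270; a1+…+a3=31.551 < 44.270 ≤ a1+…+a4=62.295 → R4 fires; P=10 R=2 B=7
Draw 2: a1=26.670, a2=0.630, a3=3.108, a4=29.890, a5=3.120, a0=63.418; τ=−ln(0.1525)/63.418=0.030 → t=0.031; u2·a0=0.7174·63.418=45.496; a1+…+a3=30.408 < 45.496 ≤ a1+…+a4=60.298 → R4 fires; P=11 R=2 B=6
Draw 3: a1=25.146, a2=0.693, a3=2.664, a4=28.182, a5=3.432, a0=60.117; τ=−ln(0.5830)/60.117=0.009 → t=0.040; u2·a0=0.0057·60.117=0.343 ≤ a1=25.146 → R1 fires; P=11 R=2 B=5
Draw 4: a1=20.955, a2=0.693, a3=2.220, a4=23.485, a5=3.432, a0=50.785; τ=−ln(0.7996)/50.785=0.004 → t=0.045; u2·a0=0.4247·50.785=21.568; a1=20.955 < 21.568 ≤ a1+a2=21.648 → R2 fires; P=11 R=3 B=5
Draw 5: a1=20.955, a2=0.693, a3=2.220, a4=23.485, a5=3.432, a0=50.785; τ=−ln(0.9645)/50.785=0.001 → t=0.045; u2·a0=0.9307·50.785=47.266; a1+…+a3=23.868 < 47.266 ≤ a1+…+a4=47.353 → R4 fires; P=12 R=3 B=4
Draw 6: a1=18.288, a2=0.756, a3=1.776, a4=20.496, a5=3.744, a0=45.060; τ=−ln(0.7867)/45.060=0.005 → t=0.051; u2·a0=0.2336·45.060=10.526 ≤ a1=18.288 → R1 fires; P=12 R=3 B=3
Draw 7: a1=13.716, a2=0.756, a3=1.332, a4=15.372, a5=3.744, a0=34.920; τ=−ln(0.1356)/34.920=0.057 → t=0.108; u2·a0=0.2546·34.920=8.891 ≤ a1=13.716 → R1 fires; P=12 R=3 B=2
Draw 8: a1=9.144, a2=0.756, a3=0.888, a4=10.248, a5=3.744, a0=24.780; τ=−ln(0.7153)/24.780=0.014 → t=0.121; u2·a0=0.8940·24.780=22.153; a1+…+a4=21.036 < 22.153 ≤ a1+…+a5=24.780 → R5 fires; P=11 R=4 B=2
Draw 9: a1=8.382, a2=0.693, a3=0.888, a4=9.394, a5=3.432, a0=22.789; τ=−ln(0.7492)/22.789=0.013 → t=0.134; u2·a0=0.9564·22.789=21.795; a1+…+a4=19.357 < 21.795 ≤ a1+…+a5=22.789 → R5 fires; P=10 R=5 B=2
Draw 10: a1=7.620, a2=0.630, a3=0.888, a4=8.540, a5=3.120, a0=20.798; τ=−ln(0.2601)/20.798=0.065 → t=0.199; u2·a0=0.7866·20.798=16.360; a1+…+a3=9.138 < 16.360 ≤ a1+…+a4=17.678 → R4 fires; P=11 R=5 B=1
Draw 11: a1=4.191, a2=0.693, a3=0.444, a4=4.697, a5=3.432, a0=13.457; τ=−ln(0.5308)/13.457=0.047 → t=0.246 > T=0.24: stop.
Read off R at T=0.24: 5

R at T = 5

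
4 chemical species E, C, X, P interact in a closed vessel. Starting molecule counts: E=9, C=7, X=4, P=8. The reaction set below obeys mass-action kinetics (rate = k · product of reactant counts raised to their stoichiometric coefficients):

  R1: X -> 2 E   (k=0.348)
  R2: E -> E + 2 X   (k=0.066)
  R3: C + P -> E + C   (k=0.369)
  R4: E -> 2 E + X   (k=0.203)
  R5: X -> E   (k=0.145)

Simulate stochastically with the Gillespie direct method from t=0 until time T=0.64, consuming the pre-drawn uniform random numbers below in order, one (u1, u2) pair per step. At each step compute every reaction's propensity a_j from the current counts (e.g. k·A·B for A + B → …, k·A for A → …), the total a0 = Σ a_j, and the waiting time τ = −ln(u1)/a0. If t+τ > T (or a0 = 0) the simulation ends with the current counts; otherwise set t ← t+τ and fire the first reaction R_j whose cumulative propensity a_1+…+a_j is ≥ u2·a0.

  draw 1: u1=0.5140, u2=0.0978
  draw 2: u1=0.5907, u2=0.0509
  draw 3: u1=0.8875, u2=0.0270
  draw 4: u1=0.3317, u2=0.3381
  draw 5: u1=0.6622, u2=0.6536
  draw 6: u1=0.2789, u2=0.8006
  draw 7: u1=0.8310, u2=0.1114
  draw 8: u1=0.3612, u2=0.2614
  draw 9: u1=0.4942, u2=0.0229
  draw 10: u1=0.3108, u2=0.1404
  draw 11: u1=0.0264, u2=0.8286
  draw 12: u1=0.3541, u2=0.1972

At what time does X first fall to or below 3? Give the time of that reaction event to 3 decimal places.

t=0.000: E=9 C=7 X=4 P=8
Draw 1: a1=1.392, a2=0.594, a3=20.664, a4=1.827, a5=0.580, a0=25.057; τ=−ln(0.5140)/25.057=0.027 → t=0.027; u2·a0=0.0978·25.057=2.451; a1+a2=1.986 < 2.451 ≤ a1+…+a3=22.650 → R3 fires; E=10 C=7 X=4 P=7
Draw 2: a1=1.392, a2=0.660, a3=18.081, a4=2.030, a5=0.580, a0=22.743; τ=−ln(0.5907)/22.743=0.023 → t=0.050; u2·a0=0.0509·22.743=1.158 ≤ a1=1.392 → R1 fires; E=12 C=7 X=3 P=7
Draw 3: a1=1.044, a2=0.792, a3=18.081, a4=2.436, a5=0.435, a0=22.788; τ=−ln(0.8875)/22.788=0.005 → t=0.055; u2·a0=0.0270·22.788=0.615 ≤ a1=1.044 → R1 fires; E=14 C=7 X=2 P=7
Draw 4: a1=0.696, a2=0.924, a3=18.081, a4=2.842, a5=0.290, a0=22.833; τ=−ln(0.3317)/22.833=0.048 → t=0.103; u2·a0=0.3381·22.833=7.720; a1+a2=1.620 < 7.720 ≤ a1+…+a3=19.701 → R3 fires; E=15 C=7 X=2 P=6
Draw 5: a1=0.696, a2=0.990, a3=15.498, a4=3.045, a5=0.290, a0=20.519; τ=−ln(0.6622)/20.519=0.020 → t=0.123; u2·a0=0.6536·20.519=13.411; a1+a2=1.686 < 13.411 ≤ a1+…+a3=17.184 → R3 fires; E=16 C=7 X=2 P=5
Draw 6: a1=0.696, a2=1.056, a3=12.915, a4=3.248, a5=0.290, a0=18.205; τ=−ln(0.2789)/18.205=0.070 → t=0.194; u2·a0=0.8006·18.205=14.575; a1+a2=1.752 < 14.575 ≤ a1+…+a3=14.667 → R3 fires; E=17 C=7 X=2 P=4
Draw 7: a1=0.696, a2=1.122, a3=10.332, a4=3.451, a5=0.290, a0=15.891; τ=−ln(0.8310)/15.891=0.012 → t=0.205; u2·a0=0.1114·15.891=1.770; a1=0.696 < 1.770 ≤ a1+a2=1.818 → R2 fires; E=17 C=7 X=4 P=4
Draw 8: a1=1.392, a2=1.122, a3=10.332, a4=3.451, a5=0.580, a0=16.877; τ=−ln(0.3612)/16.877=0.060 → t=0.265; u2·a0=0.2614·16.877=4.412; a1+a2=2.514 < 4.412 ≤ a1+…+a3=12.846 → R3 fires; E=18 C=7 X=4 P=3
Draw 9: a1=1.392, a2=1.188, a3=7.749, a4=3.654, a5=0.580, a0=14.563; τ=−ln(0.4942)/14.563=0.048 → t=0.314; u2·a0=0.0229·14.563=0.333 ≤ a1=1.392 → R1 fires; E=20 C=7 X=3 P=3
Draw 10: a1=1.044, a2=1.320, a3=7.749, a4=4.060, a5=0.435, a0=14.608; τ=−ln(0.3108)/14.608=0.080 → t=0.394; u2·a0=0.1404·14.608=2.051; a1=1.044 < 2.051 ≤ a1+a2=2.364 → R2 fires; E=20 C=7 X=5 P=3
Draw 11: a1=1.740, a2=1.320, a3=7.749, a4=4.060, a5=0.725, a0=15.594; τ=−ln(0.0264)/15.594=0.233 → t=0.627; u2·a0=0.8286·15.594=12.921; a1+…+a3=10.809 < 12.921 ≤ a1+…+a4=14.869 → R4 fires; E=21 C=7 X=6 P=3
Draw 12: a1=2.088, a2=1.386, a3=7.749, a4=4.263, a5=0.870, a0=16.356; τ=−ln(0.3541)/16.356=0.063 → t=0.690 > T=0.64: stop.
X first becomes ≤ 3 when it reaches 3 at the event at t=0.050.

Threshold first reached at t = 0.050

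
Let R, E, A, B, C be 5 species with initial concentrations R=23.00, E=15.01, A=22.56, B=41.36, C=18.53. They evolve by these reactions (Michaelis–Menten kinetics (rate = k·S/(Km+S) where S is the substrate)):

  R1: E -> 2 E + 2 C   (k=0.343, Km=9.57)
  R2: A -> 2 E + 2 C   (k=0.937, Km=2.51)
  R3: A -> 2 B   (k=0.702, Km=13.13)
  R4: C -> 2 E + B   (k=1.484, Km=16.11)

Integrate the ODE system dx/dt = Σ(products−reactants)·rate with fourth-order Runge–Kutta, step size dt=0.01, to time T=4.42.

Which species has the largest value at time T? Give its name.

Dominant species at T: B

RK4 with dt=0.01: 442 steps to T=4.42. Trajectory (selected grid times):
t=0.00: R=23.00 E=15.01 A=22.56 B=41.36 C=18.53
t=0.49: R=23.00 E=16.72 A=21.93 B=42.18 C=19.17
t=0.98: R=23.00 E=18.45 A=21.31 B=43.01 C=19.81
t=1.47: R=23.00 E=20.19 A=20.68 B=43.84 C=20.46
t=1.96: R=23.00 E=21.94 A=20.07 B=44.67 C=21.10
t=2.46: R=23.00 E=23.74 A=19.44 B=45.51 C=21.74
t=2.95: R=23.00 E=25.52 A=18.83 B=46.34 C=22.38
t=3.44: R=23.00 E=27.30 A=18.22 B=47.17 C=23.01
t=3.93: R=23.00 E=29.09 A=17.62 B=47.99 C=23.63
t=4.42: R=23.00 E=30.89 A=17.03 B=48.82 C=24.26
At T=4.42: R=23.00 E=30.89 A=17.03 B=48.82 C=24.26; the largest is B.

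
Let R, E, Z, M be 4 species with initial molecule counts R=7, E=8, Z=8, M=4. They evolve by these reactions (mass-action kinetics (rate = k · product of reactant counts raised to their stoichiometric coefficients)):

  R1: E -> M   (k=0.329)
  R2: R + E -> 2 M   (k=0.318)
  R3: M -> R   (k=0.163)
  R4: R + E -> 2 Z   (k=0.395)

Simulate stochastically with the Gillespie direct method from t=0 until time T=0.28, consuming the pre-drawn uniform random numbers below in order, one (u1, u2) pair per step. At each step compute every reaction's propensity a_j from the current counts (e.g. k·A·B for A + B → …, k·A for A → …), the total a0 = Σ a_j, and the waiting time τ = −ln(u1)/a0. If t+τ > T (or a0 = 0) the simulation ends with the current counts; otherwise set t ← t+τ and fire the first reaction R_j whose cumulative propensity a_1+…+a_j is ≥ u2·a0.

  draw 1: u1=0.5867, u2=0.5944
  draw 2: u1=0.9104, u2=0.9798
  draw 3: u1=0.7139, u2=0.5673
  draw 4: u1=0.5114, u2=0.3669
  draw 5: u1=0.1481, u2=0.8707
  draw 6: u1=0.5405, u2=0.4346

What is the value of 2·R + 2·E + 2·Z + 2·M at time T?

Check how each reaction changes W = 2·R + 2·E + 2·Z + 2·M (weight of products minus weight of reactants):
R1: E -> M: (2·1) − (2·1) = 2 − 2 = 0
R2: R + E -> 2 M: (2·2) − (2·1 + 2·1) = 4 − 4 = 0
R3: M -> R: (2·1) − (2·1) = 2 − 2 = 0
R4: R + E -> 2 Z: (2·2) − (2·1 + 2·1) = 4 − 4 = 0
Every reaction leaves W unchanged, so W is conserved and no simulation is needed: W(T) = W(0) = 2·7 + 2·8 + 2·8 + 2·4 = 54

Value at T = 54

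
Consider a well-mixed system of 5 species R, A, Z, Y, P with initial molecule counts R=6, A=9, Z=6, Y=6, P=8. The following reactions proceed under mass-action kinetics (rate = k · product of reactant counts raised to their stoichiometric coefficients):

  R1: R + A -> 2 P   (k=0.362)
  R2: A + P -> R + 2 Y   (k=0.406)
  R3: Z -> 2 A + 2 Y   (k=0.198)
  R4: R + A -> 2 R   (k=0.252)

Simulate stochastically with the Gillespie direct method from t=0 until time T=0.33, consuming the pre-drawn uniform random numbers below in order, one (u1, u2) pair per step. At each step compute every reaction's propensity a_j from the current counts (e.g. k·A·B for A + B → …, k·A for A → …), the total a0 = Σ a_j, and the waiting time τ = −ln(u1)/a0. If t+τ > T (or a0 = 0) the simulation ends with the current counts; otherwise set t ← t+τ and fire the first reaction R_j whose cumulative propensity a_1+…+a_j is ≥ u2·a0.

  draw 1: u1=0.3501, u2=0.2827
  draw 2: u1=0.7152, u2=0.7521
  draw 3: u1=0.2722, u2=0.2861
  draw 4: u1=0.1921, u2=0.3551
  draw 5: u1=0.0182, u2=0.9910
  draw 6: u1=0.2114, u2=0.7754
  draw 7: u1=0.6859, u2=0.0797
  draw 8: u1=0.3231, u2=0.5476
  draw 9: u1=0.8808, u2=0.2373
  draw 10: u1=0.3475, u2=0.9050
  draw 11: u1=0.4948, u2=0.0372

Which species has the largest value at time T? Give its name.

t=0.000: R=6 A=9 Z=6 Y=6 P=8
Draw 1: a1=19.548, a2=29.232, a3=1.188, a4=13.608, a0=63.576; τ=−ln(0.3501)/63.576=0.017 → t=0.017; u2·a0=0.2827·63.576=17.973 ≤ a1=19.548 → R1 fires; R=5 A=8 Z=6 Y=6 P=10
Draw 2: a1=14.480, a2=32.480, a3=1.188, a4=10.080, a0=58.228; τ=−ln(0.7152)/58.228=0.006 → t=0.022; u2·a0=0.7521·58.228=43.793; a1=14.480 < 43.793 ≤ a1+a2=46.960 → R2 fires; R=6 A=7 Z=6 Y=8 P=9
Draw 3: a1=15.204, a2=25.578, a3=1.188, a4=10.584, a0=52.554; τ=−ln(0.2722)/52.554=0.025 → t=0.047; u2·a0=0.2861·52.554=15.036 ≤ a1=15.204 → R1 fires; R=5 A=6 Z=6 Y=8 P=11
Draw 4: a1=10.860, a2=26.796, a3=1.188, a4=7.560, a0=46.404; τ=−ln(0.1921)/46.404=0.036 → t=0.083; u2·a0=0.3551·46.404=16.478; a1=10.860 < 16.478 ≤ a1+a2=37.656 → R2 fires; R=6 A=5 Z=6 Y=10 P=10
Draw 5: a1=10.860, a2=20.300, a3=1.188, a4=7.560, a0=39.908; τ=−ln(0.0182)/39.908=0.100 → t=0.183; u2·a0=0.9910·39.908=39.549; a1+…+a3=32.348 < 39.549 ≤ a1+…+a4=39.908 → R4 fires; R=7 A=4 Z=6 Y=10 P=10
Draw 6: a1=10.136, a2=16.240, a3=1.188, a4=7.056, a0=34.620; τ=−ln(0.2114)/34.620=0.045 → t=0.228; u2·a0=0.7754·34.620=26.844; a1+a2=26.376 < 26.844 ≤ a1+…+a3=27.564 → R3 fires; R=7 A=6 Z=5 Y=12 P=10
Draw 7: a1=15.204, a2=24.360, a3=0.990, a4=10.584, a0=51.138; τ=−ln(0.6859)/51.138=0.007 → t=0.235; u2·a0=0.0797·51.138=4.076 ≤ a1=15.204 → R1 fires; R=6 A=5 Z=5 Y=12 P=12
Draw 8: a1=10.860, a2=24.360, a3=0.990, a4=7.560, a0=43.770; τ=−ln(0.3231)/43.770=0.026 → t=0.261; u2·a0=0.5476·43.770=23.968; a1=10.860 < 23.968 ≤ a1+a2=35.220 → R2 fires; R=7 A=4 Z=5 Y=14 P=11
Draw 9: a1=10.136, a2=17.864, a3=0.990, a4=7.056, a0=36.046; τ=−ln(0.8808)/36.046=0.004 → t=0.265; u2·a0=0.2373·36.046=8.554 ≤ a1=10.136 → R1 fires; R=6 A=3 Z=5 Y=14 P=13
Draw 10: a1=6.516, a2=15.834, a3=0.990, a4=4.536, a0=27.876; τ=−ln(0.3475)/27.876=0.038 → t=0.302; u2·a0=0.9050·27.876=25.228; a1+…+a3=23.340 < 25.228 ≤ a1+…+a4=27.876 → R4 fires; R=7 A=2 Z=5 Y=14 P=13
Draw 11: a1=5.068, a2=10.556, a3=0.990, a4=3.528, a0=20.142; τ=−ln(0.4948)/20.142=0.035 → t=0.337 > T=0.33: stop.
At T=0.33: R=7 A=2 Z=5 Y=14 P=13; the largest is Y.

Dominant species at T: Y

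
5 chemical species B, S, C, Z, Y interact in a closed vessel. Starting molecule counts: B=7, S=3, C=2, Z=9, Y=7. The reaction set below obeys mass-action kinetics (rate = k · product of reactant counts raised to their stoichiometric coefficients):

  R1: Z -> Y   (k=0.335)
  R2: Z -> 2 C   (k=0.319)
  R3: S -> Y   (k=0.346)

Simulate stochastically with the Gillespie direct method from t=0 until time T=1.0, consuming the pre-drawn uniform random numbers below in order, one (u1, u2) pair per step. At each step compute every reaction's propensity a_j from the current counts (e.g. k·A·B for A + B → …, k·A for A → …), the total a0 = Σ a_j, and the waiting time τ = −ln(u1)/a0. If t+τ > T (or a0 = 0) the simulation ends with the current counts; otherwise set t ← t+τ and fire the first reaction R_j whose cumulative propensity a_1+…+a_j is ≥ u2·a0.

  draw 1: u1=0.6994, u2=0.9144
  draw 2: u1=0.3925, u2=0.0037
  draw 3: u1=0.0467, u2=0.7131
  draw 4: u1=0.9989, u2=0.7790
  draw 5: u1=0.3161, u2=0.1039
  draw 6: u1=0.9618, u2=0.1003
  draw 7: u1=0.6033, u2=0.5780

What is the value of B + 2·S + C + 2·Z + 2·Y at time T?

Check how each reaction changes W = B + 2·S + C + 2·Z + 2·Y (weight of products minus weight of reactants):
R1: Z -> Y: (2·1) − (2·1) = 2 − 2 = 0
R2: Z -> 2 C: (1·2) − (2·1) = 2 − 2 = 0
R3: S -> Y: (2·1) − (2·1) = 2 − 2 = 0
Every reaction leaves W unchanged, so W is conserved and no simulation is needed: W(T) = W(0) = 7 + 2·3 + 2 + 2·9 + 2·7 = 47

Value at T = 47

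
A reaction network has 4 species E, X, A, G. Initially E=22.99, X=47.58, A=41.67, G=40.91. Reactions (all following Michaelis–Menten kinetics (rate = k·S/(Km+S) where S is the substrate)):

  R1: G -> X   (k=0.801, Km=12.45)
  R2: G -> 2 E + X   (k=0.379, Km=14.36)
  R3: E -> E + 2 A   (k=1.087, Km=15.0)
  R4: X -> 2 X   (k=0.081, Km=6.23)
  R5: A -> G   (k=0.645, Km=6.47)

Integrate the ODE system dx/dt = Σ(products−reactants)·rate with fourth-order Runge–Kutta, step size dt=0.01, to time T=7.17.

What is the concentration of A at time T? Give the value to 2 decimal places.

RK4 with dt=0.01: 717 steps to T=7.17. Trajectory (selected grid times):
t=0.00: E=22.99 X=47.58 A=41.67 G=40.91
t=0.80: E=23.44 X=48.35 A=42.28 G=40.64
t=1.59: E=23.88 X=49.11 A=42.89 G=40.38
t=2.39: E=24.33 X=49.88 A=43.51 G=40.12
t=3.19: E=24.77 X=50.65 A=44.14 G=39.85
t=3.98: E=25.21 X=51.41 A=44.77 G=39.60
t=4.78: E=25.66 X=52.18 A=45.41 G=39.34
t=5.58: E=26.10 X=52.95 A=46.06 G=39.08
t=6.37: E=26.54 X=53.70 A=46.71 G=38.83
t=7.17: E=26.98 X=54.47 A=47.37 G=38.58
Read off A at T=7.17: 47.37

A at T = 47.37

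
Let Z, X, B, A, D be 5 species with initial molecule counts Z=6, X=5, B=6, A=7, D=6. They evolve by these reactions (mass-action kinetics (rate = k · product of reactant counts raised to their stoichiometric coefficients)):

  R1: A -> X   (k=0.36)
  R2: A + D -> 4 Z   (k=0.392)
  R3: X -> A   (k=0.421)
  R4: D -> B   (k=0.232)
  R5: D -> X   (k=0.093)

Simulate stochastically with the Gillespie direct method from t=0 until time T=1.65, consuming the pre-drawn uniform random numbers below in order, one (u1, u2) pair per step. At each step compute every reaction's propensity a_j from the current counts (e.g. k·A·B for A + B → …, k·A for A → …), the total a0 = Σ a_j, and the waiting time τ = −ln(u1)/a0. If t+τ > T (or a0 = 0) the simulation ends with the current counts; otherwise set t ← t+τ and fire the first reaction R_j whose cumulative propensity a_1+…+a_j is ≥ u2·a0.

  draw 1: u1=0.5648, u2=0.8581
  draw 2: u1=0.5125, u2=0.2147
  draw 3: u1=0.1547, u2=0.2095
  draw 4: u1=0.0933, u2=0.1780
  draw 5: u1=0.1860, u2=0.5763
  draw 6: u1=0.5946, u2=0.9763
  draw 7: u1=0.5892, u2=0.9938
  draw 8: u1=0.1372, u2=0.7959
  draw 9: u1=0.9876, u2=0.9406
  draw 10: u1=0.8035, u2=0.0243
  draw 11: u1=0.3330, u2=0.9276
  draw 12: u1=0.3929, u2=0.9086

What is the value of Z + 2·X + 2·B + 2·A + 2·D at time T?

Check how each reaction changes W = Z + 2·X + 2·B + 2·A + 2·D (weight of products minus weight of reactants):
R1: A -> X: (2·1) − (2·1) = 2 − 2 = 0
R2: A + D -> 4 Z: (1·4) − (2·1 + 2·1) = 4 − 4 = 0
R3: X -> A: (2·1) − (2·1) = 2 − 2 = 0
R4: D -> B: (2·1) − (2·1) = 2 − 2 = 0
R5: D -> X: (2·1) − (2·1) = 2 − 2 = 0
Every reaction leaves W unchanged, so W is conserved and no simulation is needed: W(T) = W(0) = 6 + 2·5 + 2·6 + 2·7 + 2·6 = 54

Value at T = 54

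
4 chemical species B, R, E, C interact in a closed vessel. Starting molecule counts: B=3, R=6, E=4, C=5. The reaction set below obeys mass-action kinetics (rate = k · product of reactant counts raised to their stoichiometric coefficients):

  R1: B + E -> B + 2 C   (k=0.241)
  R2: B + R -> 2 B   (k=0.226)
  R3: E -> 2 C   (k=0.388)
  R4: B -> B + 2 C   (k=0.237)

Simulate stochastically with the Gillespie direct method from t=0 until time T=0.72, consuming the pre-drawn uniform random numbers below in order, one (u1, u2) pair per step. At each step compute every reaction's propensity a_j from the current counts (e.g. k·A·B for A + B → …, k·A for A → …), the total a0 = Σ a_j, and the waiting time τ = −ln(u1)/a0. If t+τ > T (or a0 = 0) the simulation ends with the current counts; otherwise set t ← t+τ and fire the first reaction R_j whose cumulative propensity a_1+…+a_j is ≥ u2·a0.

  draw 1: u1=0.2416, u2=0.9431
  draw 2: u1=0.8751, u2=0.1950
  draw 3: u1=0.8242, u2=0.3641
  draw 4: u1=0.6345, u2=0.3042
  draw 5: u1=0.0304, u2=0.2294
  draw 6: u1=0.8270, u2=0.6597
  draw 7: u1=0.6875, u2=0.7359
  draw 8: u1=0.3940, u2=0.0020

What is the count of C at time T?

C at T = 11

t=0.000: B=3 R=6 E=4 C=5
Draw 1: a1=2.892, a2=4.068, a3=1.552, a4=0.711, a0=9.223; τ=−ln(0.2416)/9.223=0.154 → t=0.154; u2·a0=0.9431·9.223=8.698; a1+…+a3=8.512 < 8.698 ≤ a1+…+a4=9.223 → R4 fires; B=3 R=6 E=4 C=7
Draw 2: a1=2.892, a2=4.068, a3=1.552, a4=0.711, a0=9.223; τ=−ln(0.8751)/9.223=0.014 → t=0.168; u2·a0=0.1950·9.223=1.798 ≤ a1=2.892 → R1 fires; B=3 R=6 E=3 C=9
Draw 3: a1=2.169, a2=4.068, a3=1.164, a4=0.711, a0=8.112; τ=−ln(0.8242)/8.112=0.024 → t=0.192; u2·a0=0.3641·8.112=2.954; a1=2.169 < 2.954 ≤ a1+a2=6.237 → R2 fires; B=4 R=5 E=3 C=9
Draw 4: a1=2.892, a2=4.520, a3=1.164, a4=0.948, a0=9.524; τ=−ln(0.6345)/9.524=0.048 → t=0.240; u2·a0=0.3042·9.524=2.897; a1=2.892 < 2.897 ≤ a1+a2=7.412 → R2 fires; B=5 R=4 E=3 C=9
Draw 5: a1=3.615, a2=4.520, a3=1.164, a4=1.185, a0=10.484; τ=−ln(0.0304)/10.484=0.333 → t=0.573; u2·a0=0.2294·10.484=2.405 ≤ a1=3.615 → R1 fires; B=5 R=4 E=2 C=11
Draw 6: a1=2.410, a2=4.520, a3=0.776, a4=1.185, a0=8.891; τ=−ln(0.8270)/8.891=0.021 → t=0.595; u2·a0=0.6597·8.891=5.865; a1=2.410 < 5.865 ≤ a1+a2=6.930 → R2 fires; B=6 R=3 E=2 C=11
Draw 7: a1=2.892, a2=4.068, a3=0.776, a4=1.422, a0=9.158; τ=−ln(0.6875)/9.158=0.041 → t=0.636; u2·a0=0.7359·9.158=6.739; a1=2.892 < 6.739 ≤ a1+a2=6.960 → R2 fires; B=7 R=2 E=2 C=11
Draw 8: a1=3.374, a2=3.164, a3=0.776, a4=1.659, a0=8.973; τ=−ln(0.3940)/8.973=0.104 → t=0.739 > T=0.72: stop.
Read off C at T=0.72: 11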